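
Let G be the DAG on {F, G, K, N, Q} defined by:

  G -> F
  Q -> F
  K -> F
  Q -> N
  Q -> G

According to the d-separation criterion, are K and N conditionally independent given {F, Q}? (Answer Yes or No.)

2 paths connect K and N; each must be blocked for d-separation to hold:
Path 1: K → F ← Q → N
  Q is a fork here and Q is conditioned on, so the path is blocked at Q.
Path 2: K → F ← G ← Q → N
  Q is a fork here and Q is conditioned on, so the path is blocked at Q.
Every path is blocked, so K and N are d-separated given {F, Q}.

Yes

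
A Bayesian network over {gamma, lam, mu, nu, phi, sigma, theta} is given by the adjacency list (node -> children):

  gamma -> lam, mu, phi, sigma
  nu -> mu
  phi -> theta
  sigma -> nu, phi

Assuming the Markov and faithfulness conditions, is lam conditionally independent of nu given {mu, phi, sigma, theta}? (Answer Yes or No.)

No

We examine all 3 paths between lam and nu:
  1. lam ← gamma → sigma → nu — gamma:fork[open]; sigma:chain[blocks] ⇒ blocked
  2. lam ← gamma → mu ← nu — gamma:fork[open]; mu:collider[open] ⇒ active
  3. lam ← gamma → phi ← sigma → nu — gamma:fork[open]; phi:collider[open]; sigma:fork[blocks] ⇒ blocked
Because an active path exists, lam and nu are not d-separated.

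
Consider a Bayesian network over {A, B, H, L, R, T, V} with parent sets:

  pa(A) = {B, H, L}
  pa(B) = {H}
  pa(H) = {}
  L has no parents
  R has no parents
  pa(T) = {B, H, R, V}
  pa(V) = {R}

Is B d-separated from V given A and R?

Yes

Enumerating the 6 paths from B to V and testing each for blocking by {A, R}:
Path 1: B → T ← V
  T is a collider here and neither T nor any of its descendants is conditioned on, so the collider stays closed — the path is blocked at T.
Path 2: B → T ← R → V
  T is a collider here and neither T nor any of its descendants is conditioned on, so the collider stays closed — the path is blocked at T.
Path 3: B → A ← H → T ← V
  T is a collider here and neither T nor any of its descendants is conditioned on, so the collider stays closed — the path is blocked at T.
Path 4: B → A ← H → T ← R → V
  T is a collider here and neither T nor any of its descendants is conditioned on, so the collider stays closed — the path is blocked at T.
Path 5: B ← H → T ← V
  T is a collider here and neither T nor any of its descendants is conditioned on, so the collider stays closed — the path is blocked at T.
Path 6: B ← H → T ← R → V
  T is a collider here and neither T nor any of its descendants is conditioned on, so the collider stays closed — the path is blocked at T.
Every path is blocked, so B and V are d-separated given {A, R}.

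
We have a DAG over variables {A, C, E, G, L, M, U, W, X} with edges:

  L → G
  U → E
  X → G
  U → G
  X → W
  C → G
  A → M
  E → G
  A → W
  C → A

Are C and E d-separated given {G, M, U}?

There are 4 undirected paths between C and E; checking each against the conditioning set {G, M, U}:
Path 1: C → G ← E
  G is a collider and G is conditioned on, which opens it — no node blocks this path, so it is active.
Path 2: C → G ← U → E
  U is a fork here and U is conditioned on, so the path is blocked at U.
Path 3: C → A → W ← X → G ← E
  W is a collider here and neither W nor any of its descendants is conditioned on, so the collider stays closed — the path is blocked at W.
Path 4: C → A → W ← X → G ← U → E
  W is a collider here and neither W nor any of its descendants is conditioned on, so the collider stays closed — the path is blocked at W.
At least one path is unblocked, so d-separation fails.

No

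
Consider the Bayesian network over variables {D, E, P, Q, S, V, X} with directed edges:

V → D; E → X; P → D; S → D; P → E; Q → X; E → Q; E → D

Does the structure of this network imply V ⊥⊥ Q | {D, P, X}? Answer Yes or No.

We examine all 4 paths between V and Q:
Path 1: V → D ← P → E → X ← Q
  P is a fork here and P is conditioned on, so the path is blocked at P.
Path 2: V → D ← P → E → Q
  P is a fork here and P is conditioned on, so the path is blocked at P.
Path 3: V → D ← E → X ← Q
  D is a collider and D is conditioned on, which opens it; E is a fork and E is not conditioned on; X is a collider and X is conditioned on, which opens it — no node blocks this path, so it is active.
Path 4: V → D ← E → Q
  D is a collider and D is conditioned on, which opens it; E is a fork and E is not conditioned on — no node blocks this path, so it is active.
Since the path V → D ← E → X ← Q is active, V and Q are not d-separated given {D, P, X}.

No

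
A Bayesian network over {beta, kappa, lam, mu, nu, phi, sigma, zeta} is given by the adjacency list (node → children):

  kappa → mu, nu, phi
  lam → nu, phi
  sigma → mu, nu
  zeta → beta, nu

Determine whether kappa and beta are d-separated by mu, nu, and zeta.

We examine all 3 paths between kappa and beta:
  1. kappa → phi ← lam → nu ← zeta → beta — phi:collider[blocks]; lam:fork[open]; nu:collider[open]; zeta:fork[blocks] ⇒ blocked
  2. kappa → mu ← sigma → nu ← zeta → beta — mu:collider[open]; sigma:fork[open]; nu:collider[open]; zeta:fork[blocks] ⇒ blocked
  3. kappa → nu ← zeta → beta — nu:collider[open]; zeta:fork[blocks] ⇒ blocked
Since every path is blocked, d-separation holds.

Yes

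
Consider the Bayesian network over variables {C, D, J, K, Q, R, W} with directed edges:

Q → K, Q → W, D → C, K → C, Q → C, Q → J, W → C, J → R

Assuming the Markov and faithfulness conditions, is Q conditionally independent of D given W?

We examine all 3 paths between Q and D:
Path 1: Q → K → C ← D
  C is a collider here and neither C nor any of its descendants is conditioned on, so the collider stays closed — the path is blocked at C.
Path 2: Q → W → C ← D
  W is a chain here and W is conditioned on, so the path is blocked at W.
Path 3: Q → C ← D
  C is a collider here and neither C nor any of its descendants is conditioned on, so the collider stays closed — the path is blocked at C.
Every path is blocked, so Q and D are d-separated given {W}.

Yes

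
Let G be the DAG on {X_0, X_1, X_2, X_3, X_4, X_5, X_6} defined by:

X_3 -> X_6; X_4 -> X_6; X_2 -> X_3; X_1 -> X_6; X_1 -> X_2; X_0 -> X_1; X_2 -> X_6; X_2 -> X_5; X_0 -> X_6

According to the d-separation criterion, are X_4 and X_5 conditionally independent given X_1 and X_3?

We examine all 4 paths between X_4 and X_5:
Path 1: X_4 → X_6 ← X_2 → X_5
  X_6 is a collider here and neither X_6 nor any of its descendants is conditioned on, so the collider stays closed — the path is blocked at X_6.
Path 2: X_4 → X_6 ← X_3 ← X_2 → X_5
  X_6 is a collider here and neither X_6 nor any of its descendants is conditioned on, so the collider stays closed — the path is blocked at X_6.
Path 3: X_4 → X_6 ← X_0 → X_1 → X_2 → X_5
  X_6 is a collider here and neither X_6 nor any of its descendants is conditioned on, so the collider stays closed — the path is blocked at X_6.
Path 4: X_4 → X_6 ← X_1 → X_2 → X_5
  X_6 is a collider here and neither X_6 nor any of its descendants is conditioned on, so the collider stays closed — the path is blocked at X_6.
Since every path is blocked, d-separation holds.

Yes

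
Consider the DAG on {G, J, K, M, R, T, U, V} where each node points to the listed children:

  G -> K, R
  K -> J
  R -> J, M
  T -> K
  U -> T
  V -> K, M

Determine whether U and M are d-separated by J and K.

No

3 paths connect U and M; each must be blocked for d-separation to hold:
  1. U → T → K ← G → R → M — T:chain[open]; K:collider[open]; G:fork[open]; R:chain[open] ⇒ active
  2. U → T → K → J ← R → M — T:chain[open]; K:chain[blocks]; J:collider[open]; R:fork[open] ⇒ blocked
  3. U → T → K ← V → M — T:chain[open]; K:collider[open]; V:fork[open] ⇒ active
Since the path U → T → K ← G → R → M is active, U and M are not d-separated given {J, K}.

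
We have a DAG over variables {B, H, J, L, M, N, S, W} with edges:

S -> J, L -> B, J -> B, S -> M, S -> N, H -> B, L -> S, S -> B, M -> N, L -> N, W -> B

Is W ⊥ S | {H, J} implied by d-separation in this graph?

Enumerating the 5 paths from W to S and testing each for blocking by {H, J}:
Path 1: W → B ← L → N ← M ← S
  B is a collider here and neither B nor any of its descendants is conditioned on, so the collider stays closed — the path is blocked at B.
Path 2: W → B ← L → N ← S
  B is a collider here and neither B nor any of its descendants is conditioned on, so the collider stays closed — the path is blocked at B.
Path 3: W → B ← L → S
  B is a collider here and neither B nor any of its descendants is conditioned on, so the collider stays closed — the path is blocked at B.
Path 4: W → B ← J ← S
  B is a collider here and neither B nor any of its descendants is conditioned on, so the collider stays closed — the path is blocked at B.
Path 5: W → B ← S
  B is a collider here and neither B nor any of its descendants is conditioned on, so the collider stays closed — the path is blocked at B.
Every path is blocked, so W and S are d-separated given {H, J}.

Yes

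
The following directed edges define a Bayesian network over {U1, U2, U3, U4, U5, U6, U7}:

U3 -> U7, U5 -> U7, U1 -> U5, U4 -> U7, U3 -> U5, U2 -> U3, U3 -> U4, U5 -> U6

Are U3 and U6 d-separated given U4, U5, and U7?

Enumerating the 3 paths from U3 to U6 and testing each for blocking by {U4, U5, U7}:
Path 1: U3 → U5 → U6
  U5 is a chain here and U5 is conditioned on, so the path is blocked at U5.
Path 2: U3 → U4 → U7 ← U5 → U6
  U4 is a chain here and U4 is conditioned on, so the path is blocked at U4.
Path 3: U3 → U7 ← U5 → U6
  U5 is a fork here and U5 is conditioned on, so the path is blocked at U5.
Since every path is blocked, d-separation holds.

Yes — U3 and U6 are d-separated given {U4, U5, U7}.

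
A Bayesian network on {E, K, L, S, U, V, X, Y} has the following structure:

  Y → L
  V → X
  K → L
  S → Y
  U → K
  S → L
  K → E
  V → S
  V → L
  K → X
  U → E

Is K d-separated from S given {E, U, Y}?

Yes

There are 6 undirected paths between K and S; checking each against the conditioning set {E, U, Y}:
  1. K → X ← V → S — X:collider[blocks]; V:fork[open] ⇒ blocked
  2. K → X ← V → L ← S — X:collider[blocks]; V:fork[open]; L:collider[blocks] ⇒ blocked
  3. K → X ← V → L ← Y ← S — X:collider[blocks]; V:fork[open]; L:collider[blocks]; Y:chain[blocks] ⇒ blocked
  4. K → L ← S — L:collider[blocks] ⇒ blocked
  5. K → L ← V → S — L:collider[blocks]; V:fork[open] ⇒ blocked
  6. K → L ← Y ← S — L:collider[blocks]; Y:chain[blocks] ⇒ blocked
Since every path is blocked, d-separation holds.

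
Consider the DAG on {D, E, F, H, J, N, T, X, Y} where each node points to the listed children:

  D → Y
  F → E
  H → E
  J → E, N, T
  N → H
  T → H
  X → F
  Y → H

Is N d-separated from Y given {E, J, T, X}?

We examine all 3 paths between N and Y:
Path 1: N → H ← Y
  H is a collider and its descendant E is conditioned on, which opens it — no node blocks this path, so it is active.
Path 2: N ← J → E ← H ← Y
  J is a fork here and J is conditioned on, so the path is blocked at J.
Path 3: N ← J → T → H ← Y
  J is a fork here and J is conditioned on, so the path is blocked at J.
Since the path N → H ← Y is active, N and Y are not d-separated given {E, J, T, X}.

No — N and Y are not d-separated given {E, J, T, X}.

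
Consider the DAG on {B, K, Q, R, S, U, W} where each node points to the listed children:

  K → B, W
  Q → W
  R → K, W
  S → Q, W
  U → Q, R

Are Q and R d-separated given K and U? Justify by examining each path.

Enumerating the 5 paths from Q to R and testing each for blocking by {K, U}:
  1. Q ← S → W ← R — S:fork[open]; W:collider[blocks] ⇒ blocked
  2. Q ← S → W ← K ← R — S:fork[open]; W:collider[blocks]; K:chain[blocks] ⇒ blocked
  3. Q ← U → R — U:fork[blocks] ⇒ blocked
  4. Q → W ← R — W:collider[blocks] ⇒ blocked
  5. Q → W ← K ← R — W:collider[blocks]; K:chain[blocks] ⇒ blocked
Every path is blocked, so Q and R are d-separated given {K, U}.

Yes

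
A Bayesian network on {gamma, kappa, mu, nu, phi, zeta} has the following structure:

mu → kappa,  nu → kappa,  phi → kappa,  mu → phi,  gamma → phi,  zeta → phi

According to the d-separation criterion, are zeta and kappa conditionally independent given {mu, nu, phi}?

Yes

Enumerating the 2 paths from zeta to kappa and testing each for blocking by {mu, nu, phi}:
Path 1: zeta → phi ← mu → kappa
  mu is a fork here and mu is conditioned on, so the path is blocked at mu.
Path 2: zeta → phi → kappa
  phi is a chain here and phi is conditioned on, so the path is blocked at phi.
All paths are blocked; zeta ⊥ kappa | {mu, nu, phi} holds.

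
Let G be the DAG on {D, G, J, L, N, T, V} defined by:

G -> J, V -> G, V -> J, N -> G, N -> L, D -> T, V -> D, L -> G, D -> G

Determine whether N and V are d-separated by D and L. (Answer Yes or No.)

Yes

Enumerating the 6 paths from N to V and testing each for blocking by {D, L}:
  1. N → G ← D ← V — G:collider[blocks]; D:chain[blocks] ⇒ blocked
  2. N → G → J ← V — G:chain[open]; J:collider[blocks] ⇒ blocked
  3. N → G ← V — G:collider[blocks] ⇒ blocked
  4. N → L → G ← D ← V — L:chain[blocks]; G:collider[blocks]; D:chain[blocks] ⇒ blocked
  5. N → L → G → J ← V — L:chain[blocks]; G:chain[open]; J:collider[blocks] ⇒ blocked
  6. N → L → G ← V — L:chain[blocks]; G:collider[blocks] ⇒ blocked
Since every path is blocked, d-separation holds.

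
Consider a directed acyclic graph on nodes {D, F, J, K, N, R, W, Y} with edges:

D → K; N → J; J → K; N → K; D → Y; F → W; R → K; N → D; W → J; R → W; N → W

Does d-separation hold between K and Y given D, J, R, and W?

We examine all 6 paths between K and Y:
Path 1: K ← R → W ← N → D → Y
  R is a fork here and R is conditioned on, so the path is blocked at R.
Path 2: K ← R → W → J ← N → D → Y
  R is a fork here and R is conditioned on, so the path is blocked at R.
Path 3: K ← N → D → Y
  D is a chain here and D is conditioned on, so the path is blocked at D.
Path 4: K ← J ← N → D → Y
  J is a chain here and J is conditioned on, so the path is blocked at J.
Path 5: K ← J ← W ← N → D → Y
  J is a chain here and J is conditioned on, so the path is blocked at J.
Path 6: K ← D → Y
  D is a fork here and D is conditioned on, so the path is blocked at D.
All paths are blocked; K ⊥ Y | {D, J, R, W} holds.

Yes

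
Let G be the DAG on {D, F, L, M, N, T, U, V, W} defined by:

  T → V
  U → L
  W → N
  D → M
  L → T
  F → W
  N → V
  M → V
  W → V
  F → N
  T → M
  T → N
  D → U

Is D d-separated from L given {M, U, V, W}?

Enumerating the 6 paths from D to L and testing each for blocking by {M, U, V, W}:
Path 1: D → M ← T ← L
  M is a collider and M is conditioned on, which opens it; T is a chain and T is not conditioned on — no node blocks this path, so it is active.
Path 2: D → M → V ← T ← L
  M is a chain here and M is conditioned on, so the path is blocked at M.
Path 3: D → M → V ← N ← T ← L
  M is a chain here and M is conditioned on, so the path is blocked at M.
Path 4: D → M → V ← W ← F → N ← T ← L
  M is a chain here and M is conditioned on, so the path is blocked at M.
Path 5: D → M → V ← W → N ← T ← L
  M is a chain here and M is conditioned on, so the path is blocked at M.
Path 6: D → U → L
  U is a chain here and U is conditioned on, so the path is blocked at U.
Because an active path exists, D and L are not d-separated.

No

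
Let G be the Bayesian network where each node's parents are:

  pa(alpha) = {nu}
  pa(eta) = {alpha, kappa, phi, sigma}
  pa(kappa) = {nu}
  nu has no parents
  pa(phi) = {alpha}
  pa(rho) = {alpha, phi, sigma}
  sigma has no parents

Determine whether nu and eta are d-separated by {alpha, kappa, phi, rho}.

Enumerating the 6 paths from nu to eta and testing each for blocking by {alpha, kappa, phi, rho}:
Path 1: nu → kappa → eta
  kappa is a chain here and kappa is conditioned on, so the path is blocked at kappa.
Path 2: nu → alpha → rho ← phi → eta
  alpha is a chain here and alpha is conditioned on, so the path is blocked at alpha.
Path 3: nu → alpha → rho ← sigma → eta
  alpha is a chain here and alpha is conditioned on, so the path is blocked at alpha.
Path 4: nu → alpha → phi → rho ← sigma → eta
  alpha is a chain here and alpha is conditioned on, so the path is blocked at alpha.
Path 5: nu → alpha → phi → eta
  alpha is a chain here and alpha is conditioned on, so the path is blocked at alpha.
Path 6: nu → alpha → eta
  alpha is a chain here and alpha is conditioned on, so the path is blocked at alpha.
All paths are blocked; nu ⊥ eta | {alpha, kappa, phi, rho} holds.

Yes — nu and eta are d-separated given {alpha, kappa, phi, rho}.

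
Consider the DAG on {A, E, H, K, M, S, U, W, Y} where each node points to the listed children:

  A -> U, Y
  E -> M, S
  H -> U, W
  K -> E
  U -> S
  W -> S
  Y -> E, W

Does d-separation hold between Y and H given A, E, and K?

Enumerating the 6 paths from Y to H and testing each for blocking by {A, E, K}:
Path 1: Y ← A → U → S ← W ← H
  A is a fork here and A is conditioned on, so the path is blocked at A.
Path 2: Y ← A → U ← H
  A is a fork here and A is conditioned on, so the path is blocked at A.
Path 3: Y → W → S ← U ← H
  S is a collider here and neither S nor any of its descendants is conditioned on, so the collider stays closed — the path is blocked at S.
Path 4: Y → W ← H
  W is a collider here and neither W nor any of its descendants is conditioned on, so the collider stays closed — the path is blocked at W.
Path 5: Y → E → S ← W ← H
  E is a chain here and E is conditioned on, so the path is blocked at E.
Path 6: Y → E → S ← U ← H
  E is a chain here and E is conditioned on, so the path is blocked at E.
Since every path is blocked, d-separation holds.

Yes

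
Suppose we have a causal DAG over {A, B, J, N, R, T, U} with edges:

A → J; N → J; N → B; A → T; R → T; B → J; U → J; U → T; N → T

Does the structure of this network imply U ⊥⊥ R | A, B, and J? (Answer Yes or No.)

Yes

We examine all 4 paths between U and R:
Path 1: U → T ← R
  T is a collider here and neither T nor any of its descendants is conditioned on, so the collider stays closed — the path is blocked at T.
Path 2: U → J ← B ← N → T ← R
  B is a chain here and B is conditioned on, so the path is blocked at B.
Path 3: U → J ← A → T ← R
  A is a fork here and A is conditioned on, so the path is blocked at A.
Path 4: U → J ← N → T ← R
  T is a collider here and neither T nor any of its descendants is conditioned on, so the collider stays closed — the path is blocked at T.
Every path is blocked, so U and R are d-separated given {A, B, J}.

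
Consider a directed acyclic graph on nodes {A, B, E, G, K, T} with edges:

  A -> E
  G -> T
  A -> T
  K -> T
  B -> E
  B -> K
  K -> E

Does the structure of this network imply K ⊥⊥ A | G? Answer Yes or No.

There are 3 undirected paths between K and A; checking each against the conditioning set {G}:
Path 1: K → E ← A
  E is a collider here and neither E nor any of its descendants is conditioned on, so the collider stays closed — the path is blocked at E.
Path 2: K ← B → E ← A
  E is a collider here and neither E nor any of its descendants is conditioned on, so the collider stays closed — the path is blocked at E.
Path 3: K → T ← A
  T is a collider here and neither T nor any of its descendants is conditioned on, so the collider stays closed — the path is blocked at T.
Every path is blocked, so K and A are d-separated given {G}.

Yes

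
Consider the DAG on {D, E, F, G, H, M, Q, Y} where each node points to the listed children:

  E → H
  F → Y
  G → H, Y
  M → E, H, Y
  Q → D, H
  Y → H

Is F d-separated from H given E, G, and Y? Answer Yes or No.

No

4 paths connect F and H; each must be blocked for d-separation to hold:
  1. F → Y ← G → H — Y:collider[open]; G:fork[blocks] ⇒ blocked
  2. F → Y → H — Y:chain[blocks] ⇒ blocked
  3. F → Y ← M → E → H — Y:collider[open]; M:fork[open]; E:chain[blocks] ⇒ blocked
  4. F → Y ← M → H — Y:collider[open]; M:fork[open] ⇒ active
Since the path F → Y ← M → H is active, F and H are not d-separated given {E, G, Y}.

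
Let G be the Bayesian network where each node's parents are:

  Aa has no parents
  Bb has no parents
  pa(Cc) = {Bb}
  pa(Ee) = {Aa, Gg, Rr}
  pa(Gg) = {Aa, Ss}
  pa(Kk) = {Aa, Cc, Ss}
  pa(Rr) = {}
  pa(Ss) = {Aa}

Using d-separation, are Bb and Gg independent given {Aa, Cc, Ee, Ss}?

Yes — Bb and Gg are d-separated given {Aa, Cc, Ee, Ss}.

6 paths connect Bb and Gg; each must be blocked for d-separation to hold:
  1. Bb → Cc → Kk ← Ss ← Aa → Ee ← Gg — Cc:chain[blocks]; Kk:collider[blocks]; Ss:chain[blocks]; Aa:fork[blocks]; Ee:collider[open] ⇒ blocked
  2. Bb → Cc → Kk ← Ss ← Aa → Gg — Cc:chain[blocks]; Kk:collider[blocks]; Ss:chain[blocks]; Aa:fork[blocks] ⇒ blocked
  3. Bb → Cc → Kk ← Ss → Gg — Cc:chain[blocks]; Kk:collider[blocks]; Ss:fork[blocks] ⇒ blocked
  4. Bb → Cc → Kk ← Aa → Ee ← Gg — Cc:chain[blocks]; Kk:collider[blocks]; Aa:fork[blocks]; Ee:collider[open] ⇒ blocked
  5. Bb → Cc → Kk ← Aa → Ss → Gg — Cc:chain[blocks]; Kk:collider[blocks]; Aa:fork[blocks]; Ss:chain[blocks] ⇒ blocked
  6. Bb → Cc → Kk ← Aa → Gg — Cc:chain[blocks]; Kk:collider[blocks]; Aa:fork[blocks] ⇒ blocked
All paths are blocked; Bb ⊥ Gg | {Aa, Cc, Ee, Ss} holds.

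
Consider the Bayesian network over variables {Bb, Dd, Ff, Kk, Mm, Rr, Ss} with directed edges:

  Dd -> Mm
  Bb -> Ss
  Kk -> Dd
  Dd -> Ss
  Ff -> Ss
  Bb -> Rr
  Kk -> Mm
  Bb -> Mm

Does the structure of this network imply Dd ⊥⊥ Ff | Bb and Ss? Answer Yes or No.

No

Enumerating the 3 paths from Dd to Ff and testing each for blocking by {Bb, Ss}:
  1. Dd ← Kk → Mm ← Bb → Ss ← Ff — Kk:fork[open]; Mm:collider[blocks]; Bb:fork[blocks]; Ss:collider[open] ⇒ blocked
  2. Dd → Ss ← Ff — Ss:collider[open] ⇒ active
  3. Dd → Mm ← Bb → Ss ← Ff — Mm:collider[blocks]; Bb:fork[blocks]; Ss:collider[open] ⇒ blocked
At least one path is unblocked, so d-separation fails.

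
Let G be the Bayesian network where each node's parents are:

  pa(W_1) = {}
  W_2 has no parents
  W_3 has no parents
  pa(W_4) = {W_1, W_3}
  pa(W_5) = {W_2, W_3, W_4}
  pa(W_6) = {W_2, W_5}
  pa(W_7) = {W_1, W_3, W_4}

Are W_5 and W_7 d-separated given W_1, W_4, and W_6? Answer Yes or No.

We examine all 6 paths between W_5 and W_7:
Path 1: W_5 ← W_3 → W_7
  W_3 is a fork and W_3 is not conditioned on — no node blocks this path, so it is active.
Path 2: W_5 ← W_3 → W_4 ← W_1 → W_7
  W_1 is a fork here and W_1 is conditioned on, so the path is blocked at W_1.
Path 3: W_5 ← W_3 → W_4 → W_7
  W_4 is a chain here and W_4 is conditioned on, so the path is blocked at W_4.
Path 4: W_5 ← W_4 ← W_3 → W_7
  W_4 is a chain here and W_4 is conditioned on, so the path is blocked at W_4.
Path 5: W_5 ← W_4 ← W_1 → W_7
  W_4 is a chain here and W_4 is conditioned on, so the path is blocked at W_4.
Path 6: W_5 ← W_4 → W_7
  W_4 is a fork here and W_4 is conditioned on, so the path is blocked at W_4.
Because an active path exists, W_5 and W_7 are not d-separated.

No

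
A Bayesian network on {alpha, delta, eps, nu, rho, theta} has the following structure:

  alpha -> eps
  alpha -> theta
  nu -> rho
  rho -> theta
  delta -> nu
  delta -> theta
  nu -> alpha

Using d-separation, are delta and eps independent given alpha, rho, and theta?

4 paths connect delta and eps; each must be blocked for d-separation to hold:
Path 1: delta → nu → alpha → eps
  alpha is a chain here and alpha is conditioned on, so the path is blocked at alpha.
Path 2: delta → nu → rho → theta ← alpha → eps
  rho is a chain here and rho is conditioned on, so the path is blocked at rho.
Path 3: delta → theta ← alpha → eps
  alpha is a fork here and alpha is conditioned on, so the path is blocked at alpha.
Path 4: delta → theta ← rho ← nu → alpha → eps
  rho is a chain here and rho is conditioned on, so the path is blocked at rho.
All paths are blocked; delta ⊥ eps | {alpha, rho, theta} holds.

Yes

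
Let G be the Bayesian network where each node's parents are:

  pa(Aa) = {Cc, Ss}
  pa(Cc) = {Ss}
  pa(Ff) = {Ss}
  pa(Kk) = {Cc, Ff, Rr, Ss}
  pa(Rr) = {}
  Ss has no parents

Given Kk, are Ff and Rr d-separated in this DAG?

No

4 paths connect Ff and Rr; each must be blocked for d-separation to hold:
Path 1: Ff ← Ss → Cc → Kk ← Rr
  Ss is a fork and Ss is not conditioned on; Cc is a chain and Cc is not conditioned on; Kk is a collider and Kk is conditioned on, which opens it — no node blocks this path, so it is active.
Path 2: Ff ← Ss → Aa ← Cc → Kk ← Rr
  Aa is a collider here and neither Aa nor any of its descendants is conditioned on, so the collider stays closed — the path is blocked at Aa.
Path 3: Ff ← Ss → Kk ← Rr
  Ss is a fork and Ss is not conditioned on; Kk is a collider and Kk is conditioned on, which opens it — no node blocks this path, so it is active.
Path 4: Ff → Kk ← Rr
  Kk is a collider and Kk is conditioned on, which opens it — no node blocks this path, so it is active.
Since the path Ff ← Ss → Cc → Kk ← Rr is active, Ff and Rr are not d-separated given {Kk}.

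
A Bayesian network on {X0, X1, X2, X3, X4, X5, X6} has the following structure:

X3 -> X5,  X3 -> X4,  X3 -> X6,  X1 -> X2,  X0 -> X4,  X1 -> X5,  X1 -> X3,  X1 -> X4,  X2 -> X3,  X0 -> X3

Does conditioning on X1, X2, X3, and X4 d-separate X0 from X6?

Yes

5 paths connect X0 and X6; each must be blocked for d-separation to hold:
  1. X0 → X4 ← X3 → X6 — X4:collider[open]; X3:fork[blocks] ⇒ blocked
  2. X0 → X4 ← X1 → X5 ← X3 → X6 — X4:collider[open]; X1:fork[blocks]; X5:collider[blocks]; X3:fork[blocks] ⇒ blocked
  3. X0 → X4 ← X1 → X3 → X6 — X4:collider[open]; X1:fork[blocks]; X3:chain[blocks] ⇒ blocked
  4. X0 → X4 ← X1 → X2 → X3 → X6 — X4:collider[open]; X1:fork[blocks]; X2:chain[blocks]; X3:chain[blocks] ⇒ blocked
  5. X0 → X3 → X6 — X3:chain[blocks] ⇒ blocked
Every path is blocked, so X0 and X6 are d-separated given {X1, X2, X3, X4}.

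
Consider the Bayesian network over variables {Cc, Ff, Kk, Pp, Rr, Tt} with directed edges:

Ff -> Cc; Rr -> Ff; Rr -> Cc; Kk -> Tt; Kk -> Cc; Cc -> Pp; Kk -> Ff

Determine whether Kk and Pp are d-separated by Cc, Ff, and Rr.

Yes

We examine all 3 paths between Kk and Pp:
  1. Kk → Ff ← Rr → Cc → Pp — Ff:collider[open]; Rr:fork[blocks]; Cc:chain[blocks] ⇒ blocked
  2. Kk → Ff → Cc → Pp — Ff:chain[blocks]; Cc:chain[blocks] ⇒ blocked
  3. Kk → Cc → Pp — Cc:chain[blocks] ⇒ blocked
Every path is blocked, so Kk and Pp are d-separated given {Cc, Ff, Rr}.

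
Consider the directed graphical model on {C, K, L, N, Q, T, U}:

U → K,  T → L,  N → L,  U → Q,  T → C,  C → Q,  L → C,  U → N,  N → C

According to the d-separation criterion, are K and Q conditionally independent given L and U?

We examine all 4 paths between K and Q:
  1. K ← U → N → C → Q — U:fork[blocks]; N:chain[open]; C:chain[open] ⇒ blocked
  2. K ← U → N → L → C → Q — U:fork[blocks]; N:chain[open]; L:chain[blocks]; C:chain[open] ⇒ blocked
  3. K ← U → N → L ← T → C → Q — U:fork[blocks]; N:chain[open]; L:collider[open]; T:fork[open]; C:chain[open] ⇒ blocked
  4. K ← U → Q — U:fork[blocks] ⇒ blocked
Every path is blocked, so K and Q are d-separated given {L, U}.

Yes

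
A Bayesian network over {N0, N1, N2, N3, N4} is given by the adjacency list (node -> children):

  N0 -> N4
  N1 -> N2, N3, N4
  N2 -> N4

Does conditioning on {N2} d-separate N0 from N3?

We examine all 2 paths between N0 and N3:
Path 1: N0 → N4 ← N1 → N3
  N4 is a collider here and neither N4 nor any of its descendants is conditioned on, so the collider stays closed — the path is blocked at N4.
Path 2: N0 → N4 ← N2 ← N1 → N3
  N4 is a collider here and neither N4 nor any of its descendants is conditioned on, so the collider stays closed — the path is blocked at N4.
Every path is blocked, so N0 and N3 are d-separated given {N2}.

Yes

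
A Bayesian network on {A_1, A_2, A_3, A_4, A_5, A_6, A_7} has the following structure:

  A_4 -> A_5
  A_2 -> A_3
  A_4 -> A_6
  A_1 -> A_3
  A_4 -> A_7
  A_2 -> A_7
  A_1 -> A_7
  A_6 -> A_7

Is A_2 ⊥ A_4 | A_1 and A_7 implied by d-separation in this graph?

No

4 paths connect A_2 and A_4; each must be blocked for d-separation to hold:
  1. A_2 → A_7 ← A_6 ← A_4 — A_7:collider[open]; A_6:chain[open] ⇒ active
  2. A_2 → A_7 ← A_4 — A_7:collider[open] ⇒ active
  3. A_2 → A_3 ← A_1 → A_7 ← A_6 ← A_4 — A_3:collider[blocks]; A_1:fork[blocks]; A_7:collider[open]; A_6:chain[open] ⇒ blocked
  4. A_2 → A_3 ← A_1 → A_7 ← A_4 — A_3:collider[blocks]; A_1:fork[blocks]; A_7:collider[open] ⇒ blocked
Since the path A_2 → A_7 ← A_6 ← A_4 is active, A_2 and A_4 are not d-separated given {A_1, A_7}.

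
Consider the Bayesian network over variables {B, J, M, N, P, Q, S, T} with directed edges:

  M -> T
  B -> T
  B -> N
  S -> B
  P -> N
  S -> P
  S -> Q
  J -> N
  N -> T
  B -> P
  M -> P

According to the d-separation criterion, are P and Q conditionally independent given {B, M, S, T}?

6 paths connect P and Q; each must be blocked for d-separation to hold:
Path 1: P ← S → Q
  S is a fork here and S is conditioned on, so the path is blocked at S.
Path 2: P ← B ← S → Q
  B is a chain here and B is conditioned on, so the path is blocked at B.
Path 3: P → N ← B ← S → Q
  B is a chain here and B is conditioned on, so the path is blocked at B.
Path 4: P → N → T ← B ← S → Q
  B is a chain here and B is conditioned on, so the path is blocked at B.
Path 5: P ← M → T ← B ← S → Q
  M is a fork here and M is conditioned on, so the path is blocked at M.
Path 6: P ← M → T ← N ← B ← S → Q
  M is a fork here and M is conditioned on, so the path is blocked at M.
All paths are blocked; P ⊥ Q | {B, M, S, T} holds.

Yes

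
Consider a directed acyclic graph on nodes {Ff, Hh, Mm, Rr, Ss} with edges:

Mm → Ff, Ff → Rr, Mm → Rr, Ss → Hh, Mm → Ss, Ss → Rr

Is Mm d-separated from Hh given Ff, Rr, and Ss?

We examine all 3 paths between Mm and Hh:
  1. Mm → Ff → Rr ← Ss → Hh — Ff:chain[blocks]; Rr:collider[open]; Ss:fork[blocks] ⇒ blocked
  2. Mm → Rr ← Ss → Hh — Rr:collider[open]; Ss:fork[blocks] ⇒ blocked
  3. Mm → Ss → Hh — Ss:chain[blocks] ⇒ blocked
Every path is blocked, so Mm and Hh are d-separated given {Ff, Rr, Ss}.

Yes — Mm and Hh are d-separated given {Ff, Rr, Ss}.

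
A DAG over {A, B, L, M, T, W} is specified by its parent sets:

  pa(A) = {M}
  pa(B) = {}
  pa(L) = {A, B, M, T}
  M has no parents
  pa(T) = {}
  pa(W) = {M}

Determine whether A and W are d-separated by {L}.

No

There are 2 undirected paths between A and W; checking each against the conditioning set {L}:
  1. A ← M → W — M:fork[open] ⇒ active
  2. A → L ← M → W — L:collider[open]; M:fork[open] ⇒ active
Since the path A ← M → W is active, A and W are not d-separated given {L}.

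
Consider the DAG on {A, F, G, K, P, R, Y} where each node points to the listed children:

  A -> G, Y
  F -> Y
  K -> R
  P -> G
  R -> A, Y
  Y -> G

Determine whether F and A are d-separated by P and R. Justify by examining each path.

Yes

Enumerating the 3 paths from F to A and testing each for blocking by {P, R}:
Path 1: F → Y ← R → A
  Y is a collider here and neither Y nor any of its descendants is conditioned on, so the collider stays closed — the path is blocked at Y.
Path 2: F → Y → G ← A
  G is a collider here and neither G nor any of its descendants is conditioned on, so the collider stays closed — the path is blocked at G.
Path 3: F → Y ← A
  Y is a collider here and neither Y nor any of its descendants is conditioned on, so the collider stays closed — the path is blocked at Y.
Every path is blocked, so F and A are d-separated given {P, R}.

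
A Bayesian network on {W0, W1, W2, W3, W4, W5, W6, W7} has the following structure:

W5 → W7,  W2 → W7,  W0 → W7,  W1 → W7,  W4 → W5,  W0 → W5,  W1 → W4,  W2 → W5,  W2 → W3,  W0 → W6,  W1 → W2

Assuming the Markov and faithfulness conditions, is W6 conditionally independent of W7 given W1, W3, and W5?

Enumerating the 6 paths from W6 to W7 and testing each for blocking by {W1, W3, W5}:
Path 1: W6 ← W0 → W5 ← W2 → W7
  W0 is a fork and W0 is not conditioned on; W5 is a collider and W5 is conditioned on, which opens it; W2 is a fork and W2 is not conditioned on — no node blocks this path, so it is active.
Path 2: W6 ← W0 → W5 ← W2 ← W1 → W7
  W1 is a fork here and W1 is conditioned on, so the path is blocked at W1.
Path 3: W6 ← W0 → W5 → W7
  W5 is a chain here and W5 is conditioned on, so the path is blocked at W5.
Path 4: W6 ← W0 → W5 ← W4 ← W1 → W2 → W7
  W1 is a fork here and W1 is conditioned on, so the path is blocked at W1.
Path 5: W6 ← W0 → W5 ← W4 ← W1 → W7
  W1 is a fork here and W1 is conditioned on, so the path is blocked at W1.
Path 6: W6 ← W0 → W7
  W0 is a fork and W0 is not conditioned on — no node blocks this path, so it is active.
At least one path is unblocked, so d-separation fails.

No — W6 and W7 are not d-separated given {W1, W3, W5}.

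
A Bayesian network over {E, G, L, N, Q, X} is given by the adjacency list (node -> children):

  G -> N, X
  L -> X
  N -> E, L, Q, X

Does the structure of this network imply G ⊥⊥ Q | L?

Enumerating the 3 paths from G to Q and testing each for blocking by {L}:
  1. G → N → Q — N:chain[open] ⇒ active
  2. G → X ← N → Q — X:collider[blocks]; N:fork[open] ⇒ blocked
  3. G → X ← L ← N → Q — X:collider[blocks]; L:chain[blocks]; N:fork[open] ⇒ blocked
Since the path G → N → Q is active, G and Q are not d-separated given {L}.

No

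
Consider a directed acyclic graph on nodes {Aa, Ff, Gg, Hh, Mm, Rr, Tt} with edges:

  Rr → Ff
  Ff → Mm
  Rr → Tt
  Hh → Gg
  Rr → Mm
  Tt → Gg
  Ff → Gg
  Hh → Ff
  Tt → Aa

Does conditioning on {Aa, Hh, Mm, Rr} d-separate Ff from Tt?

4 paths connect Ff and Tt; each must be blocked for d-separation to hold:
Path 1: Ff → Gg ← Tt
  Gg is a collider here and neither Gg nor any of its descendants is conditioned on, so the collider stays closed — the path is blocked at Gg.
Path 2: Ff ← Rr → Tt
  Rr is a fork here and Rr is conditioned on, so the path is blocked at Rr.
Path 3: Ff → Mm ← Rr → Tt
  Rr is a fork here and Rr is conditioned on, so the path is blocked at Rr.
Path 4: Ff ← Hh → Gg ← Tt
  Hh is a fork here and Hh is conditioned on, so the path is blocked at Hh.
Since every path is blocked, d-separation holds.

Yes — Ff and Tt are d-separated given {Aa, Hh, Mm, Rr}.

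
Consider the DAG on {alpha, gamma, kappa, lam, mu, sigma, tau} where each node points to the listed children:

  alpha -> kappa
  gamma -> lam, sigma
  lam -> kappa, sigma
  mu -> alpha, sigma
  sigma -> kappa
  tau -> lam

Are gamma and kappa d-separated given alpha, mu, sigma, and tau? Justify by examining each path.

No — gamma and kappa are not d-separated given {alpha, mu, sigma, tau}.

We examine all 6 paths between gamma and kappa:
  1. gamma → lam → kappa — lam:chain[open] ⇒ active
  2. gamma → lam → sigma → kappa — lam:chain[open]; sigma:chain[blocks] ⇒ blocked
  3. gamma → lam → sigma ← mu → alpha → kappa — lam:chain[open]; sigma:collider[open]; mu:fork[blocks]; alpha:chain[blocks] ⇒ blocked
  4. gamma → sigma → kappa — sigma:chain[blocks] ⇒ blocked
  5. gamma → sigma ← lam → kappa — sigma:collider[open]; lam:fork[open] ⇒ active
  6. gamma → sigma ← mu → alpha → kappa — sigma:collider[open]; mu:fork[blocks]; alpha:chain[blocks] ⇒ blocked
At least one path is unblocked, so d-separation fails.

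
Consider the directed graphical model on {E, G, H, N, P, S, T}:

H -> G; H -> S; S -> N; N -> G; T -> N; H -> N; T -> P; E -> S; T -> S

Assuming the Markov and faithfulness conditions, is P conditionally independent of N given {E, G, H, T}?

Yes — P and N are d-separated given {E, G, H, T}.

4 paths connect P and N; each must be blocked for d-separation to hold:
  1. P ← T → S ← H → N — T:fork[blocks]; S:collider[open]; H:fork[blocks] ⇒ blocked
  2. P ← T → S ← H → G ← N — T:fork[blocks]; S:collider[open]; H:fork[blocks]; G:collider[open] ⇒ blocked
  3. P ← T → S → N — T:fork[blocks]; S:chain[open] ⇒ blocked
  4. P ← T → N — T:fork[blocks] ⇒ blocked
Every path is blocked, so P and N are d-separated given {E, G, H, T}.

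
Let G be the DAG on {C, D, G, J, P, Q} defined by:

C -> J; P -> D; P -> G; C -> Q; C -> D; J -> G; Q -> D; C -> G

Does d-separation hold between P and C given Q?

We examine all 4 paths between P and C:
Path 1: P → D ← Q ← C
  D is a collider here and neither D nor any of its descendants is conditioned on, so the collider stays closed — the path is blocked at D.
Path 2: P → D ← C
  D is a collider here and neither D nor any of its descendants is conditioned on, so the collider stays closed — the path is blocked at D.
Path 3: P → G ← C
  G is a collider here and neither G nor any of its descendants is conditioned on, so the collider stays closed — the path is blocked at G.
Path 4: P → G ← J ← C
  G is a collider here and neither G nor any of its descendants is conditioned on, so the collider stays closed — the path is blocked at G.
Since every path is blocked, d-separation holds.

Yes — P and C are d-separated given {Q}.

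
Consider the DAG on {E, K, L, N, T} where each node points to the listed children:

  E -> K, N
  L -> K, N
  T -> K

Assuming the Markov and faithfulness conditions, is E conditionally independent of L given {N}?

We examine all 2 paths between E and L:
Path 1: E → K ← L
  K is a collider here and neither K nor any of its descendants is conditioned on, so the collider stays closed — the path is blocked at K.
Path 2: E → N ← L
  N is a collider and N is conditioned on, which opens it — no node blocks this path, so it is active.
At least one path is unblocked, so d-separation fails.

No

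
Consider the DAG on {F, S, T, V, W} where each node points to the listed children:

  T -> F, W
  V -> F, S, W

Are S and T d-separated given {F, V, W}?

Yes

2 paths connect S and T; each must be blocked for d-separation to hold:
Path 1: S ← V → F ← T
  V is a fork here and V is conditioned on, so the path is blocked at V.
Path 2: S ← V → W ← T
  V is a fork here and V is conditioned on, so the path is blocked at V.
Every path is blocked, so S and T are d-separated given {F, V, W}.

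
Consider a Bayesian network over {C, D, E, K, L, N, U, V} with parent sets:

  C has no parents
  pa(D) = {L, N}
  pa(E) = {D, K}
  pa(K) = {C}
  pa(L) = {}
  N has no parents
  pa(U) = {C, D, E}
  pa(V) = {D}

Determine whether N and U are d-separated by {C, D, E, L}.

3 paths connect N and U; each must be blocked for d-separation to hold:
Path 1: N → D → U
  D is a chain here and D is conditioned on, so the path is blocked at D.
Path 2: N → D → E → U
  D is a chain here and D is conditioned on, so the path is blocked at D.
Path 3: N → D → E ← K ← C → U
  D is a chain here and D is conditioned on, so the path is blocked at D.
All paths are blocked; N ⊥ U | {C, D, E, L} holds.

Yes — N and U are d-separated given {C, D, E, L}.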